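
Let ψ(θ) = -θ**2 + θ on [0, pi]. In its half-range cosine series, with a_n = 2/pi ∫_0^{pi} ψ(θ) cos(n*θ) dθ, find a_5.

a_5 = 2/pi ∫_0^{pi} (-θ**2 + θ) cos(5*θ) dθ.
Integrating by parts twice (tabular method), an antiderivative of (-θ**2 + θ) cos(5*θ) is -θ**2*sin(5*θ)/5 + θ*sin(5*θ)/5 - 2*θ*cos(5*θ)/25 + 2*sin(5*θ)/125 + cos(5*θ)/25; evaluating from 0 to pi: ∫_{0}^{pi} (-θ**2 + θ) cos(5*θ) dθ = (-1/25 + 2*pi/25) - (1/25) = -2/25 + 2*pi/25.
Hence a_5 = (2/pi)·(-2/25 + 2*pi/25) = 4*(-1 + pi)/(25*pi).

4*(-1 + pi)/(25*pi)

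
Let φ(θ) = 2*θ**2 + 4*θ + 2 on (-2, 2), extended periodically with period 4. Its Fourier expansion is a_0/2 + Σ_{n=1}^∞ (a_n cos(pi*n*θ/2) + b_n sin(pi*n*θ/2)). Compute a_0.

28/3

a_0 = 1/2 ∫_{-2}^{2} φ(θ) dθ = 1/2 · (56/3) = 28/3.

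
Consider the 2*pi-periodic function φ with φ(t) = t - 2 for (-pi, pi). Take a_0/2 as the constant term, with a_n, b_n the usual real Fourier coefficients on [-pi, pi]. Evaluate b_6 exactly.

b_6 = 1/pi ∫_{-pi}^{pi} φ(t) sin(6*t) dt.
Integrating by parts (boundary term plus one more integral), an antiderivative of (t - 2) sin(6*t) is -t*cos(6*t)/6 + sin(6*t)/36 + cos(6*t)/3; evaluating from -pi to pi: ∫_{-pi}^{pi} (t - 2) sin(6*t) dt = (1/3 - pi/6) - (1/3 + pi/6) = -pi/3.
Hence b_6 = (1/pi)·(-pi/3) = -1/3.

-1/3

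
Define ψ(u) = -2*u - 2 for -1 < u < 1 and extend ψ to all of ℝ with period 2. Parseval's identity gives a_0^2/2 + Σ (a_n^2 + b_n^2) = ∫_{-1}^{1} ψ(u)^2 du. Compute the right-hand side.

∫_{-1}^{1} ψ(u)^2 du = 32/3.

32/3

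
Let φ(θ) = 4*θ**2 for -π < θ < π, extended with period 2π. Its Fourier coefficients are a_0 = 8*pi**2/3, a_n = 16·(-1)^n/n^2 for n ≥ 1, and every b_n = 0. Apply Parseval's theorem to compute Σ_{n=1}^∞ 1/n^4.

pi**4/90

Parseval: a_0^2/2 + Σ a_n^2 = (1/π) ∫_{-π}^{π} φ(θ)^2 dθ = 32*pi**4/5.
Subtract a_0^2/2 = 32*pi**4/9: Σ a_n^2 = 128*pi**4/45.
Since a_n^2 = 256/n^4, Σ 1/n^4 = pi**4/90.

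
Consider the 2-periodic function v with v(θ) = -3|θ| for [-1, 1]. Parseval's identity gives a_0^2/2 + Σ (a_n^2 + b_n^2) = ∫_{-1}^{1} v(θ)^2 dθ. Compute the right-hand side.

∫_{-1}^{1} v(θ)^2 dθ = 6.

6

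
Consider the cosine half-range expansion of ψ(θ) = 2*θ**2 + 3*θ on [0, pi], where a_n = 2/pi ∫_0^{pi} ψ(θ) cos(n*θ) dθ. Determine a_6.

2/9

a_6 = 2/pi ∫_0^{pi} (2*θ**2 + 3*θ) cos(6*θ) dθ.
Integrating by parts twice (tabular method), an antiderivative of (2*θ**2 + 3*θ) cos(6*θ) is θ**2*sin(6*θ)/3 + θ*sin(6*θ)/2 + θ*cos(6*θ)/9 - sin(6*θ)/54 + cos(6*θ)/12; evaluating from 0 to pi: ∫_{0}^{pi} (2*θ**2 + 3*θ) cos(6*θ) dθ = (1/12 + pi/9) - (1/12) = pi/9.
Hence a_6 = (2/pi)·(pi/9) = 2/9.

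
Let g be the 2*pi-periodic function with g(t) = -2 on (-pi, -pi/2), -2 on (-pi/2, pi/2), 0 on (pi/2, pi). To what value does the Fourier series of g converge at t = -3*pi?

t = -3*pi differs from t = -pi by -1 full period(s), and the series is 2*pi-periodic.
At t = -pi the one-sided limits are g(-pi^-) = 0 and g(-pi^+) = -2.
By Dirichlet's theorem the series converges to their average, [(0) + (-2)]/2 = -1.

-1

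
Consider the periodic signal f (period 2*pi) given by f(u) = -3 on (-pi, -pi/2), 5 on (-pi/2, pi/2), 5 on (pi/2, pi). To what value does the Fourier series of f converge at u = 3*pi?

1

u = 3*pi differs from u = -pi by 2 full period(s), and the series is 2*pi-periodic.
At u = -pi the one-sided limits are f(-pi^-) = 5 and f(-pi^+) = -3.
By Dirichlet's theorem the series converges to their average, [(5) + (-3)]/2 = 1.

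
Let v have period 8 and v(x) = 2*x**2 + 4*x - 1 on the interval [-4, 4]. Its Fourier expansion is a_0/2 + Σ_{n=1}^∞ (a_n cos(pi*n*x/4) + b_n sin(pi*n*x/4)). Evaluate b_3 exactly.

b_3 = 1/4 ∫_{-4}^{4} v(x) sin(3*pi*x/4) dx.
Integrating by parts twice (tabular method), an antiderivative of (2*x**2 + 4*x - 1) sin(3*pi*x/4) is -8*x**2*cos(3*pi*x/4)/(3*pi) + 64*x*sin(3*pi*x/4)/(9*pi**2) - 16*x*cos(3*pi*x/4)/(3*pi) + 64*sin(3*pi*x/4)/(9*pi**2) + 256*cos(3*pi*x/4)/(27*pi**3) + 4*cos(3*pi*x/4)/(3*pi); evaluating from -4 to 4: ∫_{-4}^{4} (2*x**2 + 4*x - 1) sin(3*pi*x/4) dx = (4*(-64 + 423*pi**2)/(27*pi**3)) - (-256/(27*pi**3) + 20/pi) = 128/(3*pi).
Hence b_3 = (1/4)·(128/(3*pi)) = 32/(3*pi).

32/(3*pi)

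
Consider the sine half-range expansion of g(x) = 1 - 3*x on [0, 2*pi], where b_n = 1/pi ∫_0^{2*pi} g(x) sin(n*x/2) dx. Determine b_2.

b_2 = 1/pi ∫_0^{2*pi} (1 - 3*x) sin(x) dx.
Integrating by parts (boundary term plus one more integral), an antiderivative of (1 - 3*x) sin(x) is 3*x*cos(x) - 3*sin(x) - cos(x); evaluating from 0 to 2*pi: ∫_{0}^{2*pi} (1 - 3*x) sin(x) dx = (-1 + 6*pi) - (-1) = 6*pi.
Hence b_2 = (1/pi)·(6*pi) = 6.

6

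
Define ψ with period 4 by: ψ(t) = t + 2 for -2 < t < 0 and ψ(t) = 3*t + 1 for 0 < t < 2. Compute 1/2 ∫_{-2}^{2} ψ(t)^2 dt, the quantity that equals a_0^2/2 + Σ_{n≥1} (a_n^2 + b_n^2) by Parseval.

1/2 ∫_{-2}^{2} ψ(t)^2 dt = 1/2 · (122/3) = 61/3.

61/3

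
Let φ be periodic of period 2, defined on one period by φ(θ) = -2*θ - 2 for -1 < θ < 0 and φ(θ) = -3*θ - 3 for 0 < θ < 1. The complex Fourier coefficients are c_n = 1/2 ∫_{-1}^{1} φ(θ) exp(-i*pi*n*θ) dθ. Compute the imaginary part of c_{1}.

Since φ is real-valued, Im(c_{1}) = -1/2 ∫_{-1}^{1} φ(θ) sin(pi*θ) dθ = -b_{1}/2.
Split the integral at the breakpoints.
Integrating by parts (boundary term plus one more integral), an antiderivative of (-2*θ - 2) sin(pi*θ) is 2*θ*cos(pi*θ)/pi - 2*sin(pi*θ)/pi**2 + 2*cos(pi*θ)/pi; evaluating from -1 to 0: ∫_{-1}^{0} (-2*θ - 2) sin(pi*θ) dθ = (2/pi) - (0) = 2/pi.
Integrating by parts (boundary term plus one more integral), an antiderivative of (-3*θ - 3) sin(pi*θ) is 3*θ*cos(pi*θ)/pi - 3*sin(pi*θ)/pi**2 + 3*cos(pi*θ)/pi; evaluating from 0 to 1: ∫_{0}^{1} (-3*θ - 3) sin(pi*θ) dθ = (-6/pi) - (3/pi) = -9/pi.
So ∫_{-1}^{1} φ(θ) sin(pi*θ) dθ = -7/pi.
Hence Im(c_{1}) = (-1/2)·(-7/pi) = 7/(2*pi).

7/(2*pi)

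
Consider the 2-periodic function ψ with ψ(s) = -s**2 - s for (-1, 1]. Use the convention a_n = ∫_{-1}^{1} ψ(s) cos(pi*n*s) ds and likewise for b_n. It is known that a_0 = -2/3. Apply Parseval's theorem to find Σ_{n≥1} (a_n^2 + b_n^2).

Parseval: a_0^2/2 + Σ_{n≥1} (a_n^2+b_n^2) = ∫_{-1}^{1} ψ(s)^2 ds = 16/15.
Subtract a_0^2/2 = 2/9: Σ (a_n^2+b_n^2) = 38/45.

38/45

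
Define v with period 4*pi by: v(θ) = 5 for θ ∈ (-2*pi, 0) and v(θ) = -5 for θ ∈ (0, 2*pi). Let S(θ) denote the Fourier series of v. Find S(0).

At θ = 0 the one-sided limits are v(0^-) = 5 and v(0^+) = -5.
By Dirichlet's theorem the series converges to their average, [(5) + (-5)]/2 = 0.

0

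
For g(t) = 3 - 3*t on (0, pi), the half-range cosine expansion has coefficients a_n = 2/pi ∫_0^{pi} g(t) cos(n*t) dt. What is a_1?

a_1 = 2/pi ∫_0^{pi} (3 - 3*t) cos(t) dt.
Integrating by parts (boundary term plus one more integral), an antiderivative of (3 - 3*t) cos(t) is -3*t*sin(t) + 3*sin(t) - 3*cos(t); evaluating from 0 to pi: ∫_{0}^{pi} (3 - 3*t) cos(t) dt = (3) - (-3) = 6.
Hence a_1 = (2/pi)·(6) = 12/pi.

12/pi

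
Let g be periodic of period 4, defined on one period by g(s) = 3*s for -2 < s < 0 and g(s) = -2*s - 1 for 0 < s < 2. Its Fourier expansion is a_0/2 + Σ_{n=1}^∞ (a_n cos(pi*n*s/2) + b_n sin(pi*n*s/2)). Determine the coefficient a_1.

20/pi**2

a_1 = 1/2 ∫_{-2}^{2} g(s) cos(pi*s/2) ds.
Split the integral at the breakpoints.
Integrating by parts (boundary term plus one more integral), an antiderivative of (3*s) cos(pi*s/2) is 6*s*sin(pi*s/2)/pi + 12*cos(pi*s/2)/pi**2; evaluating from -2 to 0: ∫_{-2}^{0} (3*s) cos(pi*s/2) ds = (12/pi**2) - (-12/pi**2) = 24/pi**2.
Integrating by parts (boundary term plus one more integral), an antiderivative of (-2*s - 1) cos(pi*s/2) is -4*s*sin(pi*s/2)/pi - 2*sin(pi*s/2)/pi - 8*cos(pi*s/2)/pi**2; evaluating from 0 to 2: ∫_{0}^{2} (-2*s - 1) cos(pi*s/2) ds = (8/pi**2) - (-8/pi**2) = 16/pi**2.
Summing the pieces and multiplying by (1/2) gives a_1 = 20/pi**2.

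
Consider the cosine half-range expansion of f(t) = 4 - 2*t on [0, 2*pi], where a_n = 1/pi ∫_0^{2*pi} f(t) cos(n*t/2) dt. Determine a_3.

16/(9*pi)

a_3 = 1/pi ∫_0^{2*pi} (4 - 2*t) cos(3*t/2) dt.
Integrating by parts (boundary term plus one more integral), an antiderivative of (4 - 2*t) cos(3*t/2) is -4*t*sin(3*t/2)/3 + 8*sin(3*t/2)/3 - 8*cos(3*t/2)/9; evaluating from 0 to 2*pi: ∫_{0}^{2*pi} (4 - 2*t) cos(3*t/2) dt = (8/9) - (-8/9) = 16/9.
Hence a_3 = (1/pi)·(16/9) = 16/(9*pi).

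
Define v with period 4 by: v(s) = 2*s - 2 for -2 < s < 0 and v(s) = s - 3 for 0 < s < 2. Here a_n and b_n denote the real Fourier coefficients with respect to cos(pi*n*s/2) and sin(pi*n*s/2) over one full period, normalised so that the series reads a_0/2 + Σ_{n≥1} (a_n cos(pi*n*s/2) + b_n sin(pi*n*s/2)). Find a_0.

-6

a_0 = 1/2 ∫_{-2}^{2} v(s) ds = 1/2 · (-12) = -6.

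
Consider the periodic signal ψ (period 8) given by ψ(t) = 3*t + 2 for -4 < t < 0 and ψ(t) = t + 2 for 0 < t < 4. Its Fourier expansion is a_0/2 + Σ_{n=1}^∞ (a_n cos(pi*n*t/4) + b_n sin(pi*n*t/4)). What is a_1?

16/pi**2

a_1 = 1/4 ∫_{-4}^{4} ψ(t) cos(pi*t/4) dt.
Split the integral at the breakpoints.
Integrating by parts (boundary term plus one more integral), an antiderivative of (3*t + 2) cos(pi*t/4) is 12*t*sin(pi*t/4)/pi + 8*sin(pi*t/4)/pi + 48*cos(pi*t/4)/pi**2; evaluating from -4 to 0: ∫_{-4}^{0} (3*t + 2) cos(pi*t/4) dt = (48/pi**2) - (-48/pi**2) = 96/pi**2.
Integrating by parts (boundary term plus one more integral), an antiderivative of (t + 2) cos(pi*t/4) is 4*t*sin(pi*t/4)/pi + 8*sin(pi*t/4)/pi + 16*cos(pi*t/4)/pi**2; evaluating from 0 to 4: ∫_{0}^{4} (t + 2) cos(pi*t/4) dt = (-16/pi**2) - (16/pi**2) = -32/pi**2.
Summing the pieces and multiplying by (1/4) gives a_1 = 16/pi**2.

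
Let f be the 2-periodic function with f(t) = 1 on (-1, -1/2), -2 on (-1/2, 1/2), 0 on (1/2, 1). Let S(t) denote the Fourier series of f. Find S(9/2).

-1

t = 9/2 differs from t = 1/2 by 2 full period(s), and the series is 2-periodic.
At t = 1/2 the one-sided limits are f(1/2^-) = -2 and f(1/2^+) = 0.
By Dirichlet's theorem the series converges to their average, [(-2) + (0)]/2 = -1.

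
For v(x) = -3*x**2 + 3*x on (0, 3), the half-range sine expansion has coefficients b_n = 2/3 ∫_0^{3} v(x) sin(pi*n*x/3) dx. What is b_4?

b_4 = 2/3 ∫_0^{3} (-3*x**2 + 3*x) sin(4*pi*x/3) dx.
Integrating by parts twice (tabular method), an antiderivative of (-3*x**2 + 3*x) sin(4*pi*x/3) is 9*x**2*cos(4*pi*x/3)/(4*pi) - 27*x*sin(4*pi*x/3)/(8*pi**2) - 9*x*cos(4*pi*x/3)/(4*pi) + 27*sin(4*pi*x/3)/(16*pi**2) - 81*cos(4*pi*x/3)/(32*pi**3); evaluating from 0 to 3: ∫_{0}^{3} (-3*x**2 + 3*x) sin(4*pi*x/3) dx = (27*(-3 + 16*pi**2)/(32*pi**3)) - (-81/(32*pi**3)) = 27/(2*pi).
Hence b_4 = (2/3)·(27/(2*pi)) = 9/pi.

9/pi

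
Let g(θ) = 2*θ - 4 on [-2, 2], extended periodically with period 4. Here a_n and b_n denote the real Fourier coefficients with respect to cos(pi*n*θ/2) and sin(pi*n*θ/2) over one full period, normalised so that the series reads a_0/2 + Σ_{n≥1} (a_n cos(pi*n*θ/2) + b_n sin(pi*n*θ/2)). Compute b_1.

b_1 = 1/2 ∫_{-2}^{2} g(θ) sin(pi*θ/2) dθ.
Integrating by parts (boundary term plus one more integral), an antiderivative of (2*θ - 4) sin(pi*θ/2) is -4*θ*cos(pi*θ/2)/pi + 8*sin(pi*θ/2)/pi**2 + 8*cos(pi*θ/2)/pi; evaluating from -2 to 2: ∫_{-2}^{2} (2*θ - 4) sin(pi*θ/2) dθ = (0) - (-16/pi) = 16/pi.
Hence b_1 = (1/2)·(16/pi) = 8/pi.

8/pi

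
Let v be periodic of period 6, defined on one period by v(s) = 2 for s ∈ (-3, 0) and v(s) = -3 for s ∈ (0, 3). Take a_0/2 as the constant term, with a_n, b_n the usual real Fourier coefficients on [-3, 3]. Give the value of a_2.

a_2 = 1/3 ∫_{-3}^{3} v(s) cos(2*pi*s/3) ds.
Split the integral at the breakpoints.
Directly, an antiderivative of (2) cos(2*pi*s/3) is 3*sin(2*pi*s/3)/pi; evaluating from -3 to 0: ∫_{-3}^{0} (2) cos(2*pi*s/3) ds = (0) - (0) = 0.
Directly, an antiderivative of (-3) cos(2*pi*s/3) is -9*sin(2*pi*s/3)/(2*pi); evaluating from 0 to 3: ∫_{0}^{3} (-3) cos(2*pi*s/3) ds = (0) - (0) = 0.
Summing the pieces and multiplying by (1/3) gives a_2 = 0.

0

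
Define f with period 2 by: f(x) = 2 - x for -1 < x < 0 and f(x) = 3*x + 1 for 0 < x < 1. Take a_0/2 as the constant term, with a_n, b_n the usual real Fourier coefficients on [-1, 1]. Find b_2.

-1/pi

b_2 = ∫_{-1}^{1} f(x) sin(2*pi*x) dx.
Split the integral at the breakpoints.
Integrating by parts (boundary term plus one more integral), an antiderivative of (2 - x) sin(2*pi*x) is x*cos(2*pi*x)/(2*pi) - sin(2*pi*x)/(4*pi**2) - cos(2*pi*x)/pi; evaluating from -1 to 0: ∫_{-1}^{0} (2 - x) sin(2*pi*x) dx = (-1/pi) - (-3/(2*pi)) = 1/(2*pi).
Integrating by parts (boundary term plus one more integral), an antiderivative of (3*x + 1) sin(2*pi*x) is -3*x*cos(2*pi*x)/(2*pi) + 3*sin(2*pi*x)/(4*pi**2) - cos(2*pi*x)/(2*pi); evaluating from 0 to 1: ∫_{0}^{1} (3*x + 1) sin(2*pi*x) dx = (-2/pi) - (-1/(2*pi)) = -3/(2*pi).
Summing the pieces gives b_2 = -1/pi.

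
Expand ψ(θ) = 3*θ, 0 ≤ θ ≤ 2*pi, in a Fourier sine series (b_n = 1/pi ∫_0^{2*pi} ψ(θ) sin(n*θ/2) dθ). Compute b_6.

-2

b_6 = 1/pi ∫_0^{2*pi} (3*θ) sin(3*θ) dθ.
Integrating by parts (boundary term plus one more integral), an antiderivative of (3*θ) sin(3*θ) is -θ*cos(3*θ) + sin(3*θ)/3; evaluating from 0 to 2*pi: ∫_{0}^{2*pi} (3*θ) sin(3*θ) dθ = (-2*pi) - (0) = -2*pi.
Hence b_6 = (1/pi)·(-2*pi) = -2.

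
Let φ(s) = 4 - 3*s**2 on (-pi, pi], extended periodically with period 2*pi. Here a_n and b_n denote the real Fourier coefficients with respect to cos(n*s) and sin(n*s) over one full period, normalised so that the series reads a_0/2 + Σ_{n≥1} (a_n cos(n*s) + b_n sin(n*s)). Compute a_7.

12/49

a_7 = 1/pi ∫_{-pi}^{pi} φ(s) cos(7*s) ds.
φ is even and cos(7*s) is even, so the integrand is even and a_7 = 2/pi ∫_0^{pi} φ(s) cos(7*s) ds.
Integrating by parts twice (tabular method), an antiderivative of (4 - 3*s**2) cos(7*s) is -3*s**2*sin(7*s)/7 - 6*s*cos(7*s)/49 + 202*sin(7*s)/343; evaluating from 0 to pi: ∫_{0}^{pi} (4 - 3*s**2) cos(7*s) ds = (6*pi/49) - (0) = 6*pi/49.
Hence a_7 = (2/pi)·(6*pi/49) = 12/49.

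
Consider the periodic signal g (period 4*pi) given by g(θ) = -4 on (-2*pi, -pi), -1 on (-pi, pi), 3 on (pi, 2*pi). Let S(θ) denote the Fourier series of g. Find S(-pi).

-5/2

At θ = -pi the one-sided limits are g(-pi^-) = -4 and g(-pi^+) = -1.
By Dirichlet's theorem the series converges to their average, [(-4) + (-1)]/2 = -5/2.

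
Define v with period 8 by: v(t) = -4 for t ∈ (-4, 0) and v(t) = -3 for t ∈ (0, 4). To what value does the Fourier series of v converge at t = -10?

t = -10 differs from t = -2 by -1 full period(s), and the series is 8-periodic.
v is continuous at t = -2 with value -4, so the series converges to -4 there.

-4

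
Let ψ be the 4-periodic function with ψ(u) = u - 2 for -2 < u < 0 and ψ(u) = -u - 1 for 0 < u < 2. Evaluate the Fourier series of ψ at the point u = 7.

u = 7 differs from u = -1 by 2 full period(s), and the series is 4-periodic.
ψ is continuous at u = -1 with value -3, so the series converges to -3 there.

-3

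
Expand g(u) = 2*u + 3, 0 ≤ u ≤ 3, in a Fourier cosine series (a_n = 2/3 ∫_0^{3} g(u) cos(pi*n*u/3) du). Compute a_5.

-24/(25*pi**2)

a_5 = 2/3 ∫_0^{3} (2*u + 3) cos(5*pi*u/3) du.
Integrating by parts (boundary term plus one more integral), an antiderivative of (2*u + 3) cos(5*pi*u/3) is 6*u*sin(5*pi*u/3)/(5*pi) + 9*sin(5*pi*u/3)/(5*pi) + 18*cos(5*pi*u/3)/(25*pi**2); evaluating from 0 to 3: ∫_{0}^{3} (2*u + 3) cos(5*pi*u/3) du = (-18/(25*pi**2)) - (18/(25*pi**2)) = -36/(25*pi**2).
Hence a_5 = (2/3)·(-36/(25*pi**2)) = -24/(25*pi**2).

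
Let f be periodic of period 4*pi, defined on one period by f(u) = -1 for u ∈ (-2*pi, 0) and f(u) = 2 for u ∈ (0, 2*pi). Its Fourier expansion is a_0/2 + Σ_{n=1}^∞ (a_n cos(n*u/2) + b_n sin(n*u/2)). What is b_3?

2/pi

b_3 = (1/(2*pi)) ∫_{-2*pi}^{2*pi} f(u) sin(3*u/2) du.
Split the integral at the breakpoints.
Directly, an antiderivative of (-1) sin(3*u/2) is 2*cos(3*u/2)/3; evaluating from -2*pi to 0: ∫_{-2*pi}^{0} (-1) sin(3*u/2) du = (2/3) - (-2/3) = 4/3.
Directly, an antiderivative of (2) sin(3*u/2) is -4*cos(3*u/2)/3; evaluating from 0 to 2*pi: ∫_{0}^{2*pi} (2) sin(3*u/2) du = (4/3) - (-4/3) = 8/3.
Summing the pieces and multiplying by (1/(2*pi)) gives b_3 = 2/pi.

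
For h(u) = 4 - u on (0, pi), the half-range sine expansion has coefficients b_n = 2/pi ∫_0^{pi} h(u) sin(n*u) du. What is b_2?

1

b_2 = 2/pi ∫_0^{pi} (4 - u) sin(2*u) du.
Integrating by parts (boundary term plus one more integral), an antiderivative of (4 - u) sin(2*u) is u*cos(2*u)/2 - sin(2*u)/4 - 2*cos(2*u); evaluating from 0 to pi: ∫_{0}^{pi} (4 - u) sin(2*u) du = (-2 + pi/2) - (-2) = pi/2.
Hence b_2 = (2/pi)·(pi/2) = 1.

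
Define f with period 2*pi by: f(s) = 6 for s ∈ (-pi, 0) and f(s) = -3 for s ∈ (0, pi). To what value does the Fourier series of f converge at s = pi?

At s = pi the one-sided limits are f(pi^-) = -3 and f(pi^+) = 6.
By Dirichlet's theorem the series converges to their average, [(-3) + (6)]/2 = 3/2.

3/2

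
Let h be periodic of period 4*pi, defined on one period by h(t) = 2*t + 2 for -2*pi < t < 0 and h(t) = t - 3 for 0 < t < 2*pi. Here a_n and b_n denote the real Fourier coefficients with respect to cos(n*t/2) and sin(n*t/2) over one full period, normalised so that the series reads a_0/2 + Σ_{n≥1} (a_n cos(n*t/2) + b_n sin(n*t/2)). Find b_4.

b_4 = (1/(2*pi)) ∫_{-2*pi}^{2*pi} h(t) sin(2*t) dt.
Split the integral at the breakpoints.
Integrating by parts (boundary term plus one more integral), an antiderivative of (2*t + 2) sin(2*t) is -t*cos(2*t) + sin(2*t)/2 - cos(2*t); evaluating from -2*pi to 0: ∫_{-2*pi}^{0} (2*t + 2) sin(2*t) dt = (-1) - (-1 + 2*pi) = -2*pi.
Integrating by parts (boundary term plus one more integral), an antiderivative of (t - 3) sin(2*t) is -t*cos(2*t)/2 + sin(2*t)/4 + 3*cos(2*t)/2; evaluating from 0 to 2*pi: ∫_{0}^{2*pi} (t - 3) sin(2*t) dt = (3/2 - pi) - (3/2) = -pi.
Summing the pieces and multiplying by (1/(2*pi)) gives b_4 = -3/2.

-3/2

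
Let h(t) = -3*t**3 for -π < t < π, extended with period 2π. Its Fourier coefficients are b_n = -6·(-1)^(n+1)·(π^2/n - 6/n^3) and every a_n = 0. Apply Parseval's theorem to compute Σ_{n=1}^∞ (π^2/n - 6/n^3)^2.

pi**6/14

Parseval: Σ b_n^2 = (1/π) ∫_{-π}^{π} h(t)^2 dt = 18*pi**6/7.
b_n^2 = 36·(π^2/n - 6/n^3)^2, so the sum equals (18*pi**6/7)/36 = pi**6/14.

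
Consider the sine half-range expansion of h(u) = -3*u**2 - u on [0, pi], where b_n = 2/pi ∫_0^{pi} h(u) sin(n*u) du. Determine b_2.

1 + 3*pi

b_2 = 2/pi ∫_0^{pi} (-3*u**2 - u) sin(2*u) du.
Integrating by parts twice (tabular method), an antiderivative of (-3*u**2 - u) sin(2*u) is 3*u**2*cos(2*u)/2 - 3*u*sin(2*u)/2 + u*cos(2*u)/2 - sin(2*u)/4 - 3*cos(2*u)/4; evaluating from 0 to pi: ∫_{0}^{pi} (-3*u**2 - u) sin(2*u) du = (-3/4 + pi/2 + 3*pi**2/2) - (-3/4) = pi*(1 + 3*pi)/2.
Hence b_2 = (2/pi)·(pi*(1 + 3*pi)/2) = 1 + 3*pi.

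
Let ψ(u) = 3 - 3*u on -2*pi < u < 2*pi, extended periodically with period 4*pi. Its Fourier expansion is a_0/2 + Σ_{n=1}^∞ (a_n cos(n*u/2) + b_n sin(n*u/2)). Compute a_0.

6

a_0 = (1/(2*pi)) ∫_{-2*pi}^{2*pi} ψ(u) du = (1/(2*pi)) · (12*pi) = 6.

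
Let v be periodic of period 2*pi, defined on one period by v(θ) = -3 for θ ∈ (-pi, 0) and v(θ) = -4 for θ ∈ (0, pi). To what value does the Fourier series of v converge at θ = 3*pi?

-7/2

θ = 3*pi differs from θ = pi by 1 full period(s), and the series is 2*pi-periodic.
At θ = pi the one-sided limits are v(pi^-) = -4 and v(pi^+) = -3.
By Dirichlet's theorem the series converges to their average, [(-4) + (-3)]/2 = -7/2.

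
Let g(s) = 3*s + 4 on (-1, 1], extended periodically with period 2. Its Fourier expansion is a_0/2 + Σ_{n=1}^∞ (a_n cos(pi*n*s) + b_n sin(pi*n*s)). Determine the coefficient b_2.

b_2 = ∫_{-1}^{1} g(s) sin(2*pi*s) ds.
Integrating by parts (boundary term plus one more integral), an antiderivative of (3*s + 4) sin(2*pi*s) is -3*s*cos(2*pi*s)/(2*pi) + 3*sin(2*pi*s)/(4*pi**2) - 2*cos(2*pi*s)/pi; evaluating from -1 to 1: ∫_{-1}^{1} (3*s + 4) sin(2*pi*s) ds = (-7/(2*pi)) - (-1/(2*pi)) = -3/pi.
Hence b_2 = -3/pi.

-3/pi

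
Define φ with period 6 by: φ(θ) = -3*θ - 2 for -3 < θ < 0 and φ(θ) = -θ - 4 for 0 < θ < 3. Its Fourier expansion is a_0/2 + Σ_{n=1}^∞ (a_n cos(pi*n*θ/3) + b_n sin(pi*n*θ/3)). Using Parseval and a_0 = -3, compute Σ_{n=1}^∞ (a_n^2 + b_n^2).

Parseval: a_0^2/2 + Σ_{n≥1} (a_n^2+b_n^2) = 1/3 ∫_{-3}^{3} φ(θ)^2 dθ = 44.
Subtract a_0^2/2 = 9/2: Σ (a_n^2+b_n^2) = 79/2.

79/2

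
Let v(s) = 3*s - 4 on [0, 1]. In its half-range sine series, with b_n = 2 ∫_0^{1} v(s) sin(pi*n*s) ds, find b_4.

b_4 = 2 ∫_0^{1} (3*s - 4) sin(4*pi*s) ds.
Integrating by parts (boundary term plus one more integral), an antiderivative of (3*s - 4) sin(4*pi*s) is -3*s*cos(4*pi*s)/(4*pi) + 3*sin(4*pi*s)/(16*pi**2) + cos(4*pi*s)/pi; evaluating from 0 to 1: ∫_{0}^{1} (3*s - 4) sin(4*pi*s) ds = (1/(4*pi)) - (1/pi) = -3/(4*pi).
Hence b_4 = 2·(-3/(4*pi)) = -3/(2*pi).

-3/(2*pi)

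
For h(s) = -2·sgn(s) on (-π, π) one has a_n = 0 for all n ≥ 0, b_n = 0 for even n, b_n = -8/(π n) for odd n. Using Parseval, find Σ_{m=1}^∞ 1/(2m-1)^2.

Parseval: Σ b_n^2 = (1/π) ∫_{-π}^{π} h(s)^2 ds = 8.
Only odd n contribute, with b_n^2 = 64/(π^2 n^2), so Σ_{m≥1} 1/(2m-1)^2 = π^2·(8)/64 = pi**2/8.

pi**2/8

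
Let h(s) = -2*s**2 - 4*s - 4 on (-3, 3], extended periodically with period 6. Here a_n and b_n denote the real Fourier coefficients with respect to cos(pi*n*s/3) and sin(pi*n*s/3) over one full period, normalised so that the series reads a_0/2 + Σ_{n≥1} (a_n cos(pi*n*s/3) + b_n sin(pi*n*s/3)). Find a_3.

a_3 = 1/3 ∫_{-3}^{3} h(s) cos(pi*s) ds.
Integrating by parts twice (tabular method), an antiderivative of (-2*s**2 - 4*s - 4) cos(pi*s) is -2*s**2*sin(pi*s)/pi - 4*s*sin(pi*s)/pi - 4*s*cos(pi*s)/pi**2 - 4*sin(pi*s)/pi + 4*sin(pi*s)/pi**3 - 4*cos(pi*s)/pi**2; evaluating from -3 to 3: ∫_{-3}^{3} (-2*s**2 - 4*s - 4) cos(pi*s) ds = (16/pi**2) - (-8/pi**2) = 24/pi**2.
Hence a_3 = (1/3)·(24/pi**2) = 8/pi**2.

8/pi**2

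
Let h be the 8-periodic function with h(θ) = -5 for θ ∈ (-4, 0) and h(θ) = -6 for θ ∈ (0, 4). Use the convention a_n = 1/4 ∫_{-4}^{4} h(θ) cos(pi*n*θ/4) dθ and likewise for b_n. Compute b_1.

b_1 = 1/4 ∫_{-4}^{4} h(θ) sin(pi*θ/4) dθ.
Split the integral at the breakpoints.
Directly, an antiderivative of (-5) sin(pi*θ/4) is 20*cos(pi*θ/4)/pi; evaluating from -4 to 0: ∫_{-4}^{0} (-5) sin(pi*θ/4) dθ = (20/pi) - (-20/pi) = 40/pi.
Directly, an antiderivative of (-6) sin(pi*θ/4) is 24*cos(pi*θ/4)/pi; evaluating from 0 to 4: ∫_{0}^{4} (-6) sin(pi*θ/4) dθ = (-24/pi) - (24/pi) = -48/pi.
Summing the pieces and multiplying by (1/4) gives b_1 = -2/pi.

-2/pi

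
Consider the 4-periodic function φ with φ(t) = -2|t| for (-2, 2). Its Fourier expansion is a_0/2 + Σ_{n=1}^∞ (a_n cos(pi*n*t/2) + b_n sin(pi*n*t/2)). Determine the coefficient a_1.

16/pi**2

a_1 = 1/2 ∫_{-2}^{2} φ(t) cos(pi*t/2) dt.
φ is even and cos(pi*t/2) is even, so the integrand is even and a_1 = ∫_0^{2} φ(t) cos(pi*t/2) dt.
Integrating by parts (boundary term plus one more integral), an antiderivative of (-2*t) cos(pi*t/2) is -4*t*sin(pi*t/2)/pi - 8*cos(pi*t/2)/pi**2; evaluating from 0 to 2: ∫_{0}^{2} (-2*t) cos(pi*t/2) dt = (8/pi**2) - (-8/pi**2) = 16/pi**2.
Hence a_1 = 16/pi**2.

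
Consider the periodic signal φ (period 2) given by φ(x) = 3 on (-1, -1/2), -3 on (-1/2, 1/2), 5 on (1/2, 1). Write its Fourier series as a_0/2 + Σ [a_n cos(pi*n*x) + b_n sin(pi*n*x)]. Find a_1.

a_1 = ∫_{-1}^{1} φ(x) cos(pi*x) dx.
Split the integral at the breakpoints.
Directly, an antiderivative of (3) cos(pi*x) is 3*sin(pi*x)/pi; evaluating from -1 to -1/2: ∫_{-1}^{-1/2} (3) cos(pi*x) dx = (-3/pi) - (0) = -3/pi.
Directly, an antiderivative of (-3) cos(pi*x) is -3*sin(pi*x)/pi; evaluating from -1/2 to 1/2: ∫_{-1/2}^{1/2} (-3) cos(pi*x) dx = (-3/pi) - (3/pi) = -6/pi.
Directly, an antiderivative of (5) cos(pi*x) is 5*sin(pi*x)/pi; evaluating from 1/2 to 1: ∫_{1/2}^{1} (5) cos(pi*x) dx = (0) - (5/pi) = -5/pi.
Summing the pieces gives a_1 = -14/pi.

-14/pi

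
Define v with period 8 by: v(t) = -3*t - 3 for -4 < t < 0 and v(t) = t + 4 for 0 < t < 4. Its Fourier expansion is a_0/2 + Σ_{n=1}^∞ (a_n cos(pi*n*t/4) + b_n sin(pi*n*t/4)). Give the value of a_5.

-32/(25*pi**2)

a_5 = 1/4 ∫_{-4}^{4} v(t) cos(5*pi*t/4) dt.
Split the integral at the breakpoints.
Integrating by parts (boundary term plus one more integral), an antiderivative of (-3*t - 3) cos(5*pi*t/4) is -12*t*sin(5*pi*t/4)/(5*pi) - 12*sin(5*pi*t/4)/(5*pi) - 48*cos(5*pi*t/4)/(25*pi**2); evaluating from -4 to 0: ∫_{-4}^{0} (-3*t - 3) cos(5*pi*t/4) dt = (-48/(25*pi**2)) - (48/(25*pi**2)) = -96/(25*pi**2).
Integrating by parts (boundary term plus one more integral), an antiderivative of (t + 4) cos(5*pi*t/4) is 4*t*sin(5*pi*t/4)/(5*pi) + 16*sin(5*pi*t/4)/(5*pi) + 16*cos(5*pi*t/4)/(25*pi**2); evaluating from 0 to 4: ∫_{0}^{4} (t + 4) cos(5*pi*t/4) dt = (-16/(25*pi**2)) - (16/(25*pi**2)) = -32/(25*pi**2).
Summing the pieces and multiplying by (1/4) gives a_5 = -32/(25*pi**2).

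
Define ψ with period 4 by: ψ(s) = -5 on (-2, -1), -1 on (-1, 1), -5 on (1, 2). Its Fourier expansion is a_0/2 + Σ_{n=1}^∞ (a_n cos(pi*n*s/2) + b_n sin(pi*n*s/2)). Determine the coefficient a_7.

a_7 = 1/2 ∫_{-2}^{2} ψ(s) cos(7*pi*s/2) ds.
ψ is even and cos(7*pi*s/2) is even, so the integrand is even and a_7 = ∫_0^{2} ψ(s) cos(7*pi*s/2) ds.
Split the integral at the breakpoints.
Directly, an antiderivative of (-1) cos(7*pi*s/2) is -2*sin(7*pi*s/2)/(7*pi); evaluating from 0 to 1: ∫_{0}^{1} (-1) cos(7*pi*s/2) ds = (2/(7*pi)) - (0) = 2/(7*pi).
Directly, an antiderivative of (-5) cos(7*pi*s/2) is -10*sin(7*pi*s/2)/(7*pi); evaluating from 1 to 2: ∫_{1}^{2} (-5) cos(7*pi*s/2) ds = (0) - (10/(7*pi)) = -10/(7*pi).
Summing the pieces gives a_7 = -8/(7*pi).

-8/(7*pi)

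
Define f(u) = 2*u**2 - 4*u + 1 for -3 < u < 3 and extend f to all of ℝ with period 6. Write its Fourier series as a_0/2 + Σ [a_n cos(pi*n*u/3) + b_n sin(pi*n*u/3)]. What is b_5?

b_5 = 1/3 ∫_{-3}^{3} f(u) sin(5*pi*u/3) du.
Integrating by parts twice (tabular method), an antiderivative of (2*u**2 - 4*u + 1) sin(5*pi*u/3) is -6*u**2*cos(5*pi*u/3)/(5*pi) + 36*u*sin(5*pi*u/3)/(25*pi**2) + 12*u*cos(5*pi*u/3)/(5*pi) - 36*sin(5*pi*u/3)/(25*pi**2) - 3*cos(5*pi*u/3)/(5*pi) + 108*cos(5*pi*u/3)/(125*pi**3); evaluating from -3 to 3: ∫_{-3}^{3} (2*u**2 - 4*u + 1) sin(5*pi*u/3) du = (3*(-36 + 175*pi**2)/(125*pi**3)) - (3*(-36 + 775*pi**2)/(125*pi**3)) = -72/(5*pi).
Hence b_5 = (1/3)·(-72/(5*pi)) = -24/(5*pi).

-24/(5*pi)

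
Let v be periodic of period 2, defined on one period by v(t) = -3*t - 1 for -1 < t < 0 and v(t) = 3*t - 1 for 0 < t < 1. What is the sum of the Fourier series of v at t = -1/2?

v is continuous at t = -1/2 with value 1/2, so the series converges to 1/2 there.

1/2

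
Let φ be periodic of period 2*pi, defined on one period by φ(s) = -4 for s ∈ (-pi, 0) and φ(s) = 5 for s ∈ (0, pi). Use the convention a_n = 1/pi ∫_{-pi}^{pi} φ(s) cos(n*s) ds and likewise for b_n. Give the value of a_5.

0

a_5 = 1/pi ∫_{-pi}^{pi} φ(s) cos(5*s) ds.
Split the integral at the breakpoints.
Directly, an antiderivative of (-4) cos(5*s) is -4*sin(5*s)/5; evaluating from -pi to 0: ∫_{-pi}^{0} (-4) cos(5*s) ds = (0) - (0) = 0.
Directly, an antiderivative of (5) cos(5*s) is sin(5*s); evaluating from 0 to pi: ∫_{0}^{pi} (5) cos(5*s) ds = (0) - (0) = 0.
Summing the pieces and multiplying by (1/pi) gives a_5 = 0.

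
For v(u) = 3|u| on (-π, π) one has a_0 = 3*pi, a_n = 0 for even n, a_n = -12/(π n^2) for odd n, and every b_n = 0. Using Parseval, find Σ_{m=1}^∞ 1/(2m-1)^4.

Parseval: a_0^2/2 + Σ a_n^2 = (1/π) ∫_{-π}^{π} v(u)^2 du = 6*pi**2.
Subtract a_0^2/2 = 9*pi**2/2: Σ a_n^2 = 3*pi**2/2.
Only odd n contribute, with a_n^2 = 144/(π^2 n^4), so Σ_{m≥1} 1/(2m-1)^4 = π^2·(3*pi**2/2)/144 = pi**4/96.

pi**4/96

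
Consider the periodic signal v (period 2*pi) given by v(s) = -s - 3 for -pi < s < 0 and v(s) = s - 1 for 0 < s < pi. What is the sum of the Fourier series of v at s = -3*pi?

s = -3*pi differs from s = pi by -2 full period(s), and the series is 2*pi-periodic.
At s = pi the one-sided limits are v(pi^-) = -1 + pi and v(pi^+) = -3 + pi.
By Dirichlet's theorem the series converges to their average, [(-1 + pi) + (-3 + pi)]/2 = -2 + pi.

-2 + pi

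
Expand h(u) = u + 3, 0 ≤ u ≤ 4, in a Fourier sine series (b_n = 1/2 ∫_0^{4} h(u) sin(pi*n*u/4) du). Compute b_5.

b_5 = 1/2 ∫_0^{4} (u + 3) sin(5*pi*u/4) du.
Integrating by parts (boundary term plus one more integral), an antiderivative of (u + 3) sin(5*pi*u/4) is -4*u*cos(5*pi*u/4)/(5*pi) + 16*sin(5*pi*u/4)/(25*pi**2) - 12*cos(5*pi*u/4)/(5*pi); evaluating from 0 to 4: ∫_{0}^{4} (u + 3) sin(5*pi*u/4) du = (28/(5*pi)) - (-12/(5*pi)) = 8/pi.
Hence b_5 = (1/2)·(8/pi) = 4/pi.

4/pi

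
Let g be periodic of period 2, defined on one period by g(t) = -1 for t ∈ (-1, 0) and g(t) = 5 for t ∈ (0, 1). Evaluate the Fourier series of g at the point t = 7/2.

t = 7/2 differs from t = -1/2 by 2 full period(s), and the series is 2-periodic.
g is continuous at t = -1/2 with value -1, so the series converges to -1 there.

-1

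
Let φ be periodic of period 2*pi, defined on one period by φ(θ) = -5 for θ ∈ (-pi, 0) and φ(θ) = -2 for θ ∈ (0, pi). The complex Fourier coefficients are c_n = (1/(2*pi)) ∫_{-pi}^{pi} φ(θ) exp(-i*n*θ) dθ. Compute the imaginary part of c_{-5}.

3/(5*pi)

Since φ is real-valued, Im(c_{-5}) = -(1/(2*pi)) ∫_{-pi}^{pi} φ(θ) sin(-5*θ) dθ = b_{5}/2.
Split the integral at the breakpoints.
Directly, an antiderivative of (-5) sin(-5*θ) is -cos(5*θ); evaluating from -pi to 0: ∫_{-pi}^{0} (-5) sin(-5*θ) dθ = (-1) - (1) = -2.
Directly, an antiderivative of (-2) sin(-5*θ) is -2*cos(5*θ)/5; evaluating from 0 to pi: ∫_{0}^{pi} (-2) sin(-5*θ) dθ = (2/5) - (-2/5) = 4/5.
So ∫_{-pi}^{pi} φ(θ) sin(-5*θ) dθ = -6/5.
Hence Im(c_{-5}) = (-1/(2*pi))·(-6/5) = 3/(5*pi).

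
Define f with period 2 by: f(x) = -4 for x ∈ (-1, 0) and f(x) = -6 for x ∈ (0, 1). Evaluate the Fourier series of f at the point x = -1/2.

-4

f is continuous at x = -1/2 with value -4, so the series converges to -4 there.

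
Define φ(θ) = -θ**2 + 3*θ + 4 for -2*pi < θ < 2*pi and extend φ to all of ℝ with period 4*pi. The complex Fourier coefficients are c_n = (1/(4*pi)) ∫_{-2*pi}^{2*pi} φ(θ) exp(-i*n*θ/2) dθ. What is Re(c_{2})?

-2

Since φ is real-valued, Re(c_{2}) = (1/(4*pi)) ∫_{-2*pi}^{2*pi} φ(θ) cos(θ) dθ = a_{2}/2.
Integrating by parts twice (tabular method), an antiderivative of (-θ**2 + 3*θ + 4) cos(θ) is -θ**2*sin(θ) + 3*θ*sin(θ) - 2*θ*cos(θ) + 6*sin(θ) + 3*cos(θ); evaluating from -2*pi to 2*pi: ∫_{-2*pi}^{2*pi} (-θ**2 + 3*θ + 4) cos(θ) dθ = (3 - 4*pi) - (3 + 4*pi) = -8*pi.
Hence Re(c_{2}) = (1/(4*pi))·(-8*pi) = -2.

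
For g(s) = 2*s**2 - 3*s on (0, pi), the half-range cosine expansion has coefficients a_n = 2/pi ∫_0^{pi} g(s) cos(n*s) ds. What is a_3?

4*(3 - 2*pi)/(9*pi)

a_3 = 2/pi ∫_0^{pi} (2*s**2 - 3*s) cos(3*s) ds.
Integrating by parts twice (tabular method), an antiderivative of (2*s**2 - 3*s) cos(3*s) is 2*s**2*sin(3*s)/3 - s*sin(3*s) + 4*s*cos(3*s)/9 - 4*sin(3*s)/27 - cos(3*s)/3; evaluating from 0 to pi: ∫_{0}^{pi} (2*s**2 - 3*s) cos(3*s) ds = (1/3 - 4*pi/9) - (-1/3) = 2/3 - 4*pi/9.
Hence a_3 = (2/pi)·(2/3 - 4*pi/9) = 4*(3 - 2*pi)/(9*pi).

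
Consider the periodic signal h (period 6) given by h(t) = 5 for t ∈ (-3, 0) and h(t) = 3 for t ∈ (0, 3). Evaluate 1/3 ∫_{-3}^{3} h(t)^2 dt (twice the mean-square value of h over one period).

34

1/3 ∫_{-3}^{3} h(t)^2 dt = 1/3 · (102) = 34.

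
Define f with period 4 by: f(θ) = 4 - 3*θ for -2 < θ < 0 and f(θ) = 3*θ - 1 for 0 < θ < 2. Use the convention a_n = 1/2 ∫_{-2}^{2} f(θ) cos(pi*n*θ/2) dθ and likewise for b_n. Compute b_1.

b_1 = 1/2 ∫_{-2}^{2} f(θ) sin(pi*θ/2) dθ.
Split the integral at the breakpoints.
Integrating by parts (boundary term plus one more integral), an antiderivative of (4 - 3*θ) sin(pi*θ/2) is 6*θ*cos(pi*θ/2)/pi - 12*sin(pi*θ/2)/pi**2 - 8*cos(pi*θ/2)/pi; evaluating from -2 to 0: ∫_{-2}^{0} (4 - 3*θ) sin(pi*θ/2) dθ = (-8/pi) - (20/pi) = -28/pi.
Integrating by parts (boundary term plus one more integral), an antiderivative of (3*θ - 1) sin(pi*θ/2) is -6*θ*cos(pi*θ/2)/pi + 12*sin(pi*θ/2)/pi**2 + 2*cos(pi*θ/2)/pi; evaluating from 0 to 2: ∫_{0}^{2} (3*θ - 1) sin(pi*θ/2) dθ = (10/pi) - (2/pi) = 8/pi.
Summing the pieces and multiplying by (1/2) gives b_1 = -10/pi.

-10/pi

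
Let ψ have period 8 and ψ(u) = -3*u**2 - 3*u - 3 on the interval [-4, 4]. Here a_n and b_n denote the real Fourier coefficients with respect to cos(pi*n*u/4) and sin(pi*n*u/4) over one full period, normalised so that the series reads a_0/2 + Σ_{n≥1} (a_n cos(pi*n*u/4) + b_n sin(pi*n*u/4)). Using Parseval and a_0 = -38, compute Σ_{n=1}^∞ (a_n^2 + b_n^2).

2528/5

Parseval: a_0^2/2 + Σ_{n≥1} (a_n^2+b_n^2) = 1/4 ∫_{-4}^{4} ψ(u)^2 du = 6138/5.
Subtract a_0^2/2 = 722: Σ (a_n^2+b_n^2) = 2528/5.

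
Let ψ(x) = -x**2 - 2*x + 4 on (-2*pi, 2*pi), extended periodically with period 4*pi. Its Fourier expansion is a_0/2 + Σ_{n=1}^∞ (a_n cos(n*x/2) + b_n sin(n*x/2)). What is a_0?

a_0 = (1/(2*pi)) ∫_{-2*pi}^{2*pi} ψ(x) dx = (1/(2*pi)) · (16*pi*(3 - pi**2)/3) = 8 - 8*pi**2/3.

8 - 8*pi**2/3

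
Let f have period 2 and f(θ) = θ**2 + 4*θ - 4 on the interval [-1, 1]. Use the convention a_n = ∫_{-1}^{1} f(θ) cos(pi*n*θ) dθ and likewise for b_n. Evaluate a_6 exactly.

1/(9*pi**2)

a_6 = ∫_{-1}^{1} f(θ) cos(6*pi*θ) dθ.
Integrating by parts twice (tabular method), an antiderivative of (θ**2 + 4*θ - 4) cos(6*pi*θ) is θ**2*sin(6*pi*θ)/(6*pi) + 2*θ*sin(6*pi*θ)/(3*pi) + θ*cos(6*pi*θ)/(18*pi**2) - 2*sin(6*pi*θ)/(3*pi) - sin(6*pi*θ)/(108*pi**3) + cos(6*pi*θ)/(9*pi**2); evaluating from -1 to 1: ∫_{-1}^{1} (θ**2 + 4*θ - 4) cos(6*pi*θ) dθ = (1/(6*pi**2)) - (1/(18*pi**2)) = 1/(9*pi**2).
Hence a_6 = 1/(9*pi**2).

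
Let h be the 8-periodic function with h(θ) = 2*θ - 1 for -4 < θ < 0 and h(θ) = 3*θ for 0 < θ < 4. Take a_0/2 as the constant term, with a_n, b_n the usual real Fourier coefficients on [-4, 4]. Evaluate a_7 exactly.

-8/(49*pi**2)

a_7 = 1/4 ∫_{-4}^{4} h(θ) cos(7*pi*θ/4) dθ.
Split the integral at the breakpoints.
Integrating by parts (boundary term plus one more integral), an antiderivative of (2*θ - 1) cos(7*pi*θ/4) is 8*θ*sin(7*pi*θ/4)/(7*pi) - 4*sin(7*pi*θ/4)/(7*pi) + 32*cos(7*pi*θ/4)/(49*pi**2); evaluating from -4 to 0: ∫_{-4}^{0} (2*θ - 1) cos(7*pi*θ/4) dθ = (32/(49*pi**2)) - (-32/(49*pi**2)) = 64/(49*pi**2).
Integrating by parts (boundary term plus one more integral), an antiderivative of (3*θ) cos(7*pi*θ/4) is 12*θ*sin(7*pi*θ/4)/(7*pi) + 48*cos(7*pi*θ/4)/(49*pi**2); evaluating from 0 to 4: ∫_{0}^{4} (3*θ) cos(7*pi*θ/4) dθ = (-48/(49*pi**2)) - (48/(49*pi**2)) = -96/(49*pi**2).
Summing the pieces and multiplying by (1/4) gives a_7 = -8/(49*pi**2).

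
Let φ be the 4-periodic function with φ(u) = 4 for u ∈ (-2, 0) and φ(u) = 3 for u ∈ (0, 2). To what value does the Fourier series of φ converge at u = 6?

7/2

u = 6 differs from u = 2 by 1 full period(s), and the series is 4-periodic.
At u = 2 the one-sided limits are φ(2^-) = 3 and φ(2^+) = 4.
By Dirichlet's theorem the series converges to their average, [(3) + (4)]/2 = 7/2.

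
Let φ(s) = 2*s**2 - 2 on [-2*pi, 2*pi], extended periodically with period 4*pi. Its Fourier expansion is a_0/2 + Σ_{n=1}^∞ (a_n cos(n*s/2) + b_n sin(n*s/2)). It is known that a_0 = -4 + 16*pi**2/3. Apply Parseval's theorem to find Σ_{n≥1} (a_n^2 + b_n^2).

512*pi**4/45

Parseval: a_0^2/2 + Σ_{n≥1} (a_n^2+b_n^2) = (1/(2*pi)) ∫_{-2*pi}^{2*pi} φ(s)^2 ds = -64*pi**2/3 + 8 + 128*pi**4/5.
Subtract a_0^2/2 = 8*(3 - 4*pi**2)**2/9: Σ (a_n^2+b_n^2) = 512*pi**4/45.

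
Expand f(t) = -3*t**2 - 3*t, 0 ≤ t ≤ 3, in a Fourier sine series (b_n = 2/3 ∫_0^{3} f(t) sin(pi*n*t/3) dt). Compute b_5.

b_5 = 2/3 ∫_0^{3} (-3*t**2 - 3*t) sin(5*pi*t/3) dt.
Integrating by parts twice (tabular method), an antiderivative of (-3*t**2 - 3*t) sin(5*pi*t/3) is 9*t**2*cos(5*pi*t/3)/(5*pi) - 54*t*sin(5*pi*t/3)/(25*pi**2) + 9*t*cos(5*pi*t/3)/(5*pi) - 27*sin(5*pi*t/3)/(25*pi**2) - 162*cos(5*pi*t/3)/(125*pi**3); evaluating from 0 to 3: ∫_{0}^{3} (-3*t**2 - 3*t) sin(5*pi*t/3) dt = (54*(3 - 50*pi**2)/(125*pi**3)) - (-162/(125*pi**3)) = 108*(3 - 25*pi**2)/(125*pi**3).
Hence b_5 = (2/3)·(108*(3 - 25*pi**2)/(125*pi**3)) = 72*(3 - 25*pi**2)/(125*pi**3).

72*(3 - 25*pi**2)/(125*pi**3)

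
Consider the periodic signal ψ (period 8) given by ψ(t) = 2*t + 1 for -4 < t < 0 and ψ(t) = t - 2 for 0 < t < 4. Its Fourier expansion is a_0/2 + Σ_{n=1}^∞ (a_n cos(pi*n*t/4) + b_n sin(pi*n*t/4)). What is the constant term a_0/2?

a_0 = 1/4 ∫_{-4}^{4} ψ(t) dt = 1/4 · (-12) = -3.
So the constant term a_0/2 = -3/2.

-3/2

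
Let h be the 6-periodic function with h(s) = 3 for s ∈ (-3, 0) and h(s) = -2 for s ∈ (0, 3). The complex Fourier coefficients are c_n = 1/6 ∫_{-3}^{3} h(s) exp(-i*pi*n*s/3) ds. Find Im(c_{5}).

1/pi

Since h is real-valued, Im(c_{5}) = -1/6 ∫_{-3}^{3} h(s) sin(5*pi*s/3) ds = -b_{5}/2.
Split the integral at the breakpoints.
Directly, an antiderivative of (3) sin(5*pi*s/3) is -9*cos(5*pi*s/3)/(5*pi); evaluating from -3 to 0: ∫_{-3}^{0} (3) sin(5*pi*s/3) ds = (-9/(5*pi)) - (9/(5*pi)) = -18/(5*pi).
Directly, an antiderivative of (-2) sin(5*pi*s/3) is 6*cos(5*pi*s/3)/(5*pi); evaluating from 0 to 3: ∫_{0}^{3} (-2) sin(5*pi*s/3) ds = (-6/(5*pi)) - (6/(5*pi)) = -12/(5*pi).
So ∫_{-3}^{3} h(s) sin(5*pi*s/3) ds = -6/pi.
Hence Im(c_{5}) = (-1/6)·(-6/pi) = 1/pi.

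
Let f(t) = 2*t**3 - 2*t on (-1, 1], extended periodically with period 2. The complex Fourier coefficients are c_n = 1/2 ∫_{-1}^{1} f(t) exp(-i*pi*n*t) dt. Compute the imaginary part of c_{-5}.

Since f is real-valued, Im(c_{-5}) = -1/2 ∫_{-1}^{1} f(t) sin(-5*pi*t) dt = b_{5}/2.
f is odd and sin(-5*pi*t) is odd, so the integrand is even: ∫_{-1}^{1} f(t) sin(-5*pi*t) dt = 2∫_0^{1} f(t) sin(-5*pi*t) dt.
Integrating by parts three times (tabular method), an antiderivative of (2*t**3 - 2*t) sin(-5*pi*t) is 2*t**3*cos(5*pi*t)/(5*pi) - 6*t**2*sin(5*pi*t)/(25*pi**2) - 2*t*cos(5*pi*t)/(5*pi) - 12*t*cos(5*pi*t)/(125*pi**3) + 12*sin(5*pi*t)/(625*pi**4) + 2*sin(5*pi*t)/(25*pi**2); evaluating from 0 to 1: ∫_{0}^{1} (2*t**3 - 2*t) sin(-5*pi*t) dt = (12/(125*pi**3)) - (0) = 12/(125*pi**3).
So ∫_{-1}^{1} f(t) sin(-5*pi*t) dt = 24/(125*pi**3).
Hence Im(c_{-5}) = (-1/2)·(24/(125*pi**3)) = -12/(125*pi**3).

-12/(125*pi**3)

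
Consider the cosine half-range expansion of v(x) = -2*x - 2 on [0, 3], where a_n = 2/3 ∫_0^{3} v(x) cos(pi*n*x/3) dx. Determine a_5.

24/(25*pi**2)

a_5 = 2/3 ∫_0^{3} (-2*x - 2) cos(5*pi*x/3) dx.
Integrating by parts (boundary term plus one more integral), an antiderivative of (-2*x - 2) cos(5*pi*x/3) is -6*x*sin(5*pi*x/3)/(5*pi) - 6*sin(5*pi*x/3)/(5*pi) - 18*cos(5*pi*x/3)/(25*pi**2); evaluating from 0 to 3: ∫_{0}^{3} (-2*x - 2) cos(5*pi*x/3) dx = (18/(25*pi**2)) - (-18/(25*pi**2)) = 36/(25*pi**2).
Hence a_5 = (2/3)·(36/(25*pi**2)) = 24/(25*pi**2).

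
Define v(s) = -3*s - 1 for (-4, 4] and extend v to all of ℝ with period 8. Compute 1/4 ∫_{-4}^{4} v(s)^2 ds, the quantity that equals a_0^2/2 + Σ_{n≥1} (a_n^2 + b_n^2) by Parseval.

98

1/4 ∫_{-4}^{4} v(s)^2 ds = 1/4 · (392) = 98.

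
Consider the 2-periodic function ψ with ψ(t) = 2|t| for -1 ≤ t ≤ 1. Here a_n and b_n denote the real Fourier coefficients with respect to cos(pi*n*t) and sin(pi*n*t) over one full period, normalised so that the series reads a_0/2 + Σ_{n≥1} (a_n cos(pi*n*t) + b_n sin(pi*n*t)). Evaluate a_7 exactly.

-8/(49*pi**2)

a_7 = ∫_{-1}^{1} ψ(t) cos(7*pi*t) dt.
ψ is even and cos(7*pi*t) is even, so the integrand is even and a_7 = 2 ∫_0^{1} ψ(t) cos(7*pi*t) dt.
Integrating by parts (boundary term plus one more integral), an antiderivative of (2*t) cos(7*pi*t) is 2*t*sin(7*pi*t)/(7*pi) + 2*cos(7*pi*t)/(49*pi**2); evaluating from 0 to 1: ∫_{0}^{1} (2*t) cos(7*pi*t) dt = (-2/(49*pi**2)) - (2/(49*pi**2)) = -4/(49*pi**2).
Hence a_7 = 2·(-4/(49*pi**2)) = -8/(49*pi**2).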